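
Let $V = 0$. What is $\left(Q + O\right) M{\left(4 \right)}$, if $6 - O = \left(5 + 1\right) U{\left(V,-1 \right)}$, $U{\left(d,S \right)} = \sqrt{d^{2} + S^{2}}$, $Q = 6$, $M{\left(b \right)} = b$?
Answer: $24$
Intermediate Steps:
$U{\left(d,S \right)} = \sqrt{S^{2} + d^{2}}$
$O = 0$ ($O = 6 - \left(5 + 1\right) \sqrt{\left(-1\right)^{2} + 0^{2}} = 6 - 6 \sqrt{1 + 0} = 6 - 6 \sqrt{1} = 6 - 6 \cdot 1 = 6 - 6 = 0$)
$\left(Q + O\right) M{\left(4 \right)} = \left(6 + 0\right) 4 = 6 \cdot 4 = 24$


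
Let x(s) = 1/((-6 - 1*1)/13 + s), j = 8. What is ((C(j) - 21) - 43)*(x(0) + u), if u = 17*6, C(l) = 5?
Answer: -41359/7 ≈ -5908.4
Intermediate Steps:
u = 102
x(s) = 1/(-7/13 + s) (x(s) = 1/((-6 - 1)*(1/13) + s) = 1/(-7*1/13 + s) = 1/(-7/13 + s))
((C(j) - 21) - 43)*(x(0) + u) = ((5 - 21) - 43)*(13/(-7 + 13*0) + 102) = (-16 - 43)*(13/(-7 + 0) + 102) = -59*(13/(-7) + 102) = -59*(13*(-1/7) + 102) = -59*(-13/7 + 102) = -59*701/7 = -41359/7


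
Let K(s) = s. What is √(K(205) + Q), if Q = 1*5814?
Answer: √6019 ≈ 77.582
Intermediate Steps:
Q = 5814
√(K(205) + Q) = √(205 + 5814) = √6019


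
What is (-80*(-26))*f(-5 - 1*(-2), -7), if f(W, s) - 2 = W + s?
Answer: -16640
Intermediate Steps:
f(W, s) = 2 + W + s (f(W, s) = 2 + (W + s) = 2 + W + s)
(-80*(-26))*f(-5 - 1*(-2), -7) = (-80*(-26))*(2 + (-5 - 1*(-2)) - 7) = 2080*(2 + (-5 + 2) - 7) = 2080*(2 - 3 - 7) = 2080*(-8) = -16640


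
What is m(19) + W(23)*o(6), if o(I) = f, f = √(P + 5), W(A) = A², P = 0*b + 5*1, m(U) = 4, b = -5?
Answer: 4 + 529*√10 ≈ 1676.8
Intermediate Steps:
P = 5 (P = 0*(-5) + 5*1 = 0 + 5 = 5)
f = √10 (f = √(5 + 5) = √10 ≈ 3.1623)
o(I) = √10
m(19) + W(23)*o(6) = 4 + 23²*√10 = 4 + 529*√10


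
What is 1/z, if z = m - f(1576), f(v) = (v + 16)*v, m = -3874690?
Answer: -1/6383682 ≈ -1.5665e-7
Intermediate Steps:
f(v) = v*(16 + v) (f(v) = (16 + v)*v = v*(16 + v))
z = -6383682 (z = -3874690 - 1576*(16 + 1576) = -3874690 - 1576*1592 = -3874690 - 1*2508992 = -3874690 - 2508992 = -6383682)
1/z = 1/(-6383682) = -1/6383682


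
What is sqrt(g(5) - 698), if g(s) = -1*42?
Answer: 2*I*sqrt(185) ≈ 27.203*I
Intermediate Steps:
g(s) = -42
sqrt(g(5) - 698) = sqrt(-42 - 698) = sqrt(-740) = 2*I*sqrt(185)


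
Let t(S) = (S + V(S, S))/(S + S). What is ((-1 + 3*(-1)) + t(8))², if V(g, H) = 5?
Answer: 2601/256 ≈ 10.160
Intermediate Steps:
t(S) = (5 + S)/(2*S) (t(S) = (S + 5)/(S + S) = (5 + S)/((2*S)) = (5 + S)*(1/(2*S)) = (5 + S)/(2*S))
((-1 + 3*(-1)) + t(8))² = ((-1 + 3*(-1)) + (½)*(5 + 8)/8)² = ((-1 - 3) + (½)*(⅛)*13)² = (-4 + 13/16)² = (-51/16)² = 2601/256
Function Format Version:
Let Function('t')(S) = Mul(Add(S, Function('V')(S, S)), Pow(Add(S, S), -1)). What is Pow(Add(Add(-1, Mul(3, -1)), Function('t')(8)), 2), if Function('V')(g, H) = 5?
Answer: Rational(2601, 256) ≈ 10.160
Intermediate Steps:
Function('t')(S) = Mul(Rational(1, 2), Pow(S, -1), Add(5, S)) (Function('t')(S) = Mul(Add(S, 5), Pow(Add(S, S), -1)) = Mul(Add(5, S), Pow(Mul(2, S), -1)) = Mul(Add(5, S), Mul(Rational(1, 2), Pow(S, -1))) = Mul(Rational(1, 2), Pow(S, -1), Add(5, S)))
Pow(Add(Add(-1, Mul(3, -1)), Function('t')(8)), 2) = Pow(Add(Add(-1, Mul(3, -1)), Mul(Rational(1, 2), Pow(8, -1), Add(5, 8))), 2) = Pow(Add(Add(-1, -3), Mul(Rational(1, 2), Rational(1, 8), 13)), 2) = Pow(Add(-4, Rational(13, 16)), 2) = Pow(Rational(-51, 16), 2) = Rational(2601, 256)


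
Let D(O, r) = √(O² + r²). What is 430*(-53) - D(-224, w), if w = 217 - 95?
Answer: -22790 - 2*√16265 ≈ -23045.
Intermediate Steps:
w = 122
430*(-53) - D(-224, w) = 430*(-53) - √((-224)² + 122²) = -22790 - √(50176 + 14884) = -22790 - √65060 = -22790 - 2*√16265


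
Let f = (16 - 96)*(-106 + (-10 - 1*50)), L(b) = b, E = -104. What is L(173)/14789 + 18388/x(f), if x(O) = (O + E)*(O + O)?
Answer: 15203519753/1293869496960 ≈ 0.011750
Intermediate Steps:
f = 13280 (f = -80*(-106 + (-10 - 50)) = -80*(-106 - 60) = -80*(-166) = 13280)
x(O) = 2*O*(-104 + O) (x(O) = (O - 104)*(O + O) = (-104 + O)*(2*O) = 2*O*(-104 + O))
L(173)/14789 + 18388/x(f) = 173/14789 + 18388/((2*13280*(-104 + 13280))) = 173*(1/14789) + 18388/((2*13280*13176)) = 173/14789 + 18388/349954560 = 173/14789 + 18388*(1/349954560) = 173/14789 + 4597/87488640 = 15203519753/1293869496960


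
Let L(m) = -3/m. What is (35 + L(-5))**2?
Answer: 31684/25 ≈ 1267.4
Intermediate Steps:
(35 + L(-5))**2 = (35 - 3/(-5))**2 = (35 - 3*(-1/5))**2 = (35 + 3/5)**2 = (178/5)**2 = 31684/25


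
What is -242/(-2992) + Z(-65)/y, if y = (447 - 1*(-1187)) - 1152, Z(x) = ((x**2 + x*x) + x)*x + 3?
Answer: -37058845/32776 ≈ -1130.7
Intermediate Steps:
Z(x) = 3 + x*(x + 2*x**2) (Z(x) = ((x**2 + x**2) + x)*x + 3 = (2*x**2 + x)*x + 3 = (x + 2*x**2)*x + 3 = x*(x + 2*x**2) + 3 = 3 + x*(x + 2*x**2))
y = 482 (y = (447 + 1187) - 1152 = 1634 - 1152 = 482)
-242/(-2992) + Z(-65)/y = -242/(-2992) + (3 + (-65)**2 + 2*(-65)**3)/482 = -242*(-1/2992) + (3 + 4225 + 2*(-274625))*(1/482) = 11/136 + (3 + 4225 - 549250)*(1/482) = 11/136 - 545022*1/482 = 11/136 - 272511/241 = -37058845/32776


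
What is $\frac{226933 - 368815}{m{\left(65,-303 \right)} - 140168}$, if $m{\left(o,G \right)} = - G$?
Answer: $\frac{141882}{139865} \approx 1.0144$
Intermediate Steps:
$\frac{226933 - 368815}{m{\left(65,-303 \right)} - 140168} = \frac{226933 - 368815}{\left(-1\right) \left(-303\right) - 140168} = - \frac{141882}{303 - 140168} = - \frac{141882}{-139865} = \left(-141882\right) \left(- \frac{1}{139865}\right) = \frac{141882}{139865}$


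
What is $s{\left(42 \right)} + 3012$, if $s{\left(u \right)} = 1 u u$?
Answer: $4776$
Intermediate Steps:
$s{\left(u \right)} = u^{2}$ ($s{\left(u \right)} = u u = u^{2}$)
$s{\left(42 \right)} + 3012 = 42^{2} + 3012 = 1764 + 3012 = 4776$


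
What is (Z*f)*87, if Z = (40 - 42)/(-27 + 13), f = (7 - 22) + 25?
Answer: 870/7 ≈ 124.29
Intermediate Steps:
f = 10 (f = -15 + 25 = 10)
Z = 1/7 (Z = -2/(-14) = -2*(-1/14) = 1/7 ≈ 0.14286)
(Z*f)*87 = ((1/7)*10)*87 = (10/7)*87 = 870/7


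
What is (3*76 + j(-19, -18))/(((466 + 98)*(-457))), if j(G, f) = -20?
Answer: -52/64437 ≈ -0.00080699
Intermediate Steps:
(3*76 + j(-19, -18))/(((466 + 98)*(-457))) = (3*76 - 20)/(((466 + 98)*(-457))) = (228 - 20)/((564*(-457))) = 208/(-257748) = 208*(-1/257748) = -52/64437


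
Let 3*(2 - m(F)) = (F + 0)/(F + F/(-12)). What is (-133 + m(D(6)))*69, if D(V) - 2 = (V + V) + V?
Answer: -99705/11 ≈ -9064.1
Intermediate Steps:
D(V) = 2 + 3*V (D(V) = 2 + ((V + V) + V) = 2 + (2*V + V) = 2 + 3*V)
m(F) = 18/11 (m(F) = 2 - (F + 0)/(3*(F + F/(-12))) = 2 - F/(3*(F + F*(-1/12))) = 2 - F/(3*(F - F/12)) = 2 - F/(3*(11*F/12)) = 2 - F*12/(11*F)/3 = 2 - 1/3*12/11 = 2 - 4/11 = 18/11)
(-133 + m(D(6)))*69 = (-133 + 18/11)*69 = -1445/11*69 = -99705/11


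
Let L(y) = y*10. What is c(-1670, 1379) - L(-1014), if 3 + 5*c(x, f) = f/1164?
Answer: 59012687/5820 ≈ 10140.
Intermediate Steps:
c(x, f) = -⅗ + f/5820 (c(x, f) = -⅗ + (f/1164)/5 = -⅗ + f/5820)
L(y) = 10*y
c(-1670, 1379) - L(-1014) = (-⅗ + (1/5820)*1379) - 10*(-1014) = (-⅗ + 1379/5820) - 1*(-10140) = -2113/5820 + 10140 = 59012687/5820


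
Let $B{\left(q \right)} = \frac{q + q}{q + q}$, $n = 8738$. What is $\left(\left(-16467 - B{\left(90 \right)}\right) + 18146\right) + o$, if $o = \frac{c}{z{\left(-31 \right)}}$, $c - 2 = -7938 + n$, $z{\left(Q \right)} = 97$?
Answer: $\frac{163568}{97} \approx 1686.3$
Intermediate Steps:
$B{\left(q \right)} = 1$ ($B{\left(q \right)} = \frac{2 q}{2 q} = 2 q \frac{1}{2 q} = 1$)
$c = 802$ ($c = 2 + \left(-7938 + 8738\right) = 2 + 800 = 802$)
$o = \frac{802}{97} \approx 8.268$
$\left(\left(-16467 - B{\left(90 \right)}\right) + 18146\right) + o = \left(\left(-16467 - 1\right) + 18146\right) + \frac{802}{97} = \left(-16468 + 18146\right) + \frac{802}{97} = 1678 + \frac{802}{97} = \frac{163568}{97}$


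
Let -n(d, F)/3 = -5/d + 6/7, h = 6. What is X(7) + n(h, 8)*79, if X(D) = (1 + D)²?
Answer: 817/14 ≈ 58.357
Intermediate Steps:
n(d, F) = -18/7 + 15/d (n(d, F) = -3*(-5/d + 6/7) = -3*(6/7 - 5/d) = -18/7 + 15/d)
X(7) + n(h, 8)*79 = (1 + 7)² + (-18/7 + 15/6)*79 = 8² + (-18/7 + 15*(⅙))*79 = 64 + (-18/7 + 5/2)*79 = 64 - 1/14*79 = 64 - 79/14 = 817/14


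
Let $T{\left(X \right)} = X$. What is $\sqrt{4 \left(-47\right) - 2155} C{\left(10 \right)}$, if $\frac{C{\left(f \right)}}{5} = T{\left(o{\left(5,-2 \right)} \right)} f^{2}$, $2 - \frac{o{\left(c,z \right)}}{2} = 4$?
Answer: $- 2000 i \sqrt{2343} \approx - 96809.0 i$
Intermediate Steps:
$o{\left(c,z \right)} = -4$ ($o{\left(c,z \right)} = 4 - 8 = -4$)
$C{\left(f \right)} = - 20 f^{2}$ ($C{\left(f \right)} = 5 \left(- 4 f^{2}\right) = - 20 f^{2}$)
$\sqrt{4 \left(-47\right) - 2155} C{\left(10 \right)} = \sqrt{4 \left(-47\right) - 2155} \left(- 20 \cdot 10^{2}\right) = \sqrt{-188 - 2155} \left(\left(-20\right) 100\right) = \sqrt{-2343} \left(-2000\right) = i \sqrt{2343} \left(-2000\right) = - 2000 i \sqrt{2343}$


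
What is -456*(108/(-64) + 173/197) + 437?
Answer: 317585/394 ≈ 806.05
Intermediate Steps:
-456*(108/(-64) + 173/197) + 437 = -456*(108*(-1/64) + 173*(1/197)) + 437 = -456*(-27/16 + 173/197) + 437 = -456*(-2551/3152) + 437 = 145407/394 + 437 = 317585/394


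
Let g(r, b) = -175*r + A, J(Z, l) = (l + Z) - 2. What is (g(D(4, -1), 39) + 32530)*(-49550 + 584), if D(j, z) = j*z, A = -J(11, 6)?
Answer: -1626405690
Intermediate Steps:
J(Z, l) = -2 + Z + l (J(Z, l) = (Z + l) - 2 = -2 + Z + l)
A = -15 (A = -(-2 + 11 + 6) = -1*15 = -15)
g(r, b) = -15 - 175*r (g(r, b) = -175*r - 15 = -15 - 175*r)
(g(D(4, -1), 39) + 32530)*(-49550 + 584) = ((-15 - 700*(-1)) + 32530)*(-49550 + 584) = ((-15 - 175*(-4)) + 32530)*(-48966) = ((-15 + 700) + 32530)*(-48966) = (685 + 32530)*(-48966) = 33215*(-48966) = -1626405690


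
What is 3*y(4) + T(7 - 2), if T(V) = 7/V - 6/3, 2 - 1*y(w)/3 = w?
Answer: -93/5 ≈ -18.600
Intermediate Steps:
y(w) = 6 - 3*w
T(V) = -2 + 7/V (T(V) = 7/V - 6*⅓ = 7/V - 2 = -2 + 7/V)
3*y(4) + T(7 - 2) = 3*(6 - 3*4) + (-2 + 7/(7 - 2)) = 3*(6 - 12) + (-2 + 7/5) = 3*(-6) + (-2 + 7*(⅕)) = -18 + (-2 + 7/5) = -18 - ⅗ = -93/5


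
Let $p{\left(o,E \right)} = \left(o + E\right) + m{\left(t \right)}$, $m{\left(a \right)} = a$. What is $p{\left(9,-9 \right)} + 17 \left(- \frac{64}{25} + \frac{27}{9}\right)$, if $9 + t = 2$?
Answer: $\frac{12}{25} \approx 0.48$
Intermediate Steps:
$t = -7$ ($t = -9 + 2 = -7$)
$p{\left(o,E \right)} = -7 + E + o$ ($p{\left(o,E \right)} = \left(o + E\right) - 7 = \left(E + o\right) - 7 = -7 + E + o$)
$p{\left(9,-9 \right)} + 17 \left(- \frac{64}{25} + \frac{27}{9}\right) = \left(-7 - 9 + 9\right) + 17 \left(- \frac{64}{25} + \frac{27}{9}\right) = -7 + 17 \left(\left(-64\right) \frac{1}{25} + 27 \cdot \frac{1}{9}\right) = -7 + 17 \left(- \frac{64}{25} + 3\right) = -7 + 17 \cdot \frac{11}{25} = -7 + \frac{187}{25} = \frac{12}{25}$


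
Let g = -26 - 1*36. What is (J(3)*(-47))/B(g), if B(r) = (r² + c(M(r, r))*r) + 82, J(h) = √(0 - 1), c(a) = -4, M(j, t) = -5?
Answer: -47*I/4174 ≈ -0.01126*I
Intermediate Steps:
g = -62 (g = -26 - 36 = -62)
J(h) = I (J(h) = √(-1) = I)
B(r) = 82 + r² - 4*r (B(r) = (r² - 4*r) + 82 = 82 + r² - 4*r)
(J(3)*(-47))/B(g) = (I*(-47))/(82 + (-62)² - 4*(-62)) = (-47*I)/(82 + 3844 + 248) = -47*I/4174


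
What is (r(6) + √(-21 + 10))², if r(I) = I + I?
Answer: (12 + I*√11)² ≈ 133.0 + 79.599*I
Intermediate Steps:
r(I) = 2*I
(r(6) + √(-21 + 10))² = (2*6 + √(-21 + 10))² = (12 + √(-11))² = (12 + I*√11)²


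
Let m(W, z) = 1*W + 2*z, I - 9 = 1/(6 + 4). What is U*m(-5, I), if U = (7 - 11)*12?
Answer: -3168/5 ≈ -633.60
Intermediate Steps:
U = -48 (U = -4*12 = -48)
I = 91/10 (I = 9 + 1/(6 + 4) = 9 + 1/10 = 9 + ⅒ = 91/10 ≈ 9.1000)
m(W, z) = W + 2*z
U*m(-5, I) = -48*(-5 + 2*(91/10)) = -48*(-5 + 91/5) = -48*66/5 = -3168/5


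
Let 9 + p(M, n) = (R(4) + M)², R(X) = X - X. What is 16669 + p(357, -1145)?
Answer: 144109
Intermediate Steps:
R(X) = 0
p(M, n) = -9 + M² (p(M, n) = -9 + (0 + M)² = -9 + M²)
16669 + p(357, -1145) = 16669 + (-9 + 357²) = 16669 + (-9 + 127449) = 16669 + 127440 = 144109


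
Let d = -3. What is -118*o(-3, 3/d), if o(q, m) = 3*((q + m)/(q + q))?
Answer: -236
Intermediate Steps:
o(q, m) = 3*(m + q)/(2*q) (o(q, m) = 3*((m + q)/((2*q))) = 3*((m + q)*(1/(2*q))) = 3*((m + q)/(2*q)) = 3*(m + q)/(2*q))
-118*o(-3, 3/d) = -177*(3/(-3) - 3)/(-3) = -177*(-1)*(3*(-⅓) - 3)/3 = -177*(-1)*(-1 - 3)/3 = -177*(-1)*(-4)/3 = -118*2 = -236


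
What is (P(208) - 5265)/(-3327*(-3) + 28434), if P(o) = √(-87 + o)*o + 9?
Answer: -2968/38415 ≈ -0.077261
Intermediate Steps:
P(o) = 9 + o*√(-87 + o) (P(o) = o*√(-87 + o) + 9 = 9 + o*√(-87 + o))
(P(208) - 5265)/(-3327*(-3) + 28434) = ((9 + 208*√(-87 + 208)) - 5265)/(-3327*(-3) + 28434) = ((9 + 208*√121) - 5265)/(9981 + 28434) = ((9 + 208*11) - 5265)/38415 = ((9 + 2288) - 5265)*(1/38415) = (2297 - 5265)*(1/38415) = -2968*1/38415 = -2968/38415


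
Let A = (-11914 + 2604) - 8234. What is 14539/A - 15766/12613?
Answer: -459979111/221282472 ≈ -2.0787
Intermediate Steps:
A = -17544 (A = -9310 - 8234 = -17544)
14539/A - 15766/12613 = 14539/(-17544) - 15766/12613 = 14539*(-1/17544) - 15766*1/12613 = -14539/17544 - 15766/12613 = -459979111/221282472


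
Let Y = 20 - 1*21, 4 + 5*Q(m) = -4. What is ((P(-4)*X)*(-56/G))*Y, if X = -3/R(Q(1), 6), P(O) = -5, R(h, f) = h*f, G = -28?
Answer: 25/8 ≈ 3.1250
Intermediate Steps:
Q(m) = -8/5 (Q(m) = -⅘ + (⅕)*(-4) = -⅘ - ⅘ = -8/5)
R(h, f) = f*h
Y = -1 (Y = 20 - 21 = -1)
X = 5/16 (X = -3/(6*(-8/5)) = -3/(-48/5) = -3*(-5/48) = 5/16 ≈ 0.31250)
((P(-4)*X)*(-56/G))*Y = ((-5*5/16)*(-56/(-28)))*(-1) = -(-175)*(-1)/(2*28)*(-1) = -25/16*2*(-1) = -25/8*(-1) = 25/8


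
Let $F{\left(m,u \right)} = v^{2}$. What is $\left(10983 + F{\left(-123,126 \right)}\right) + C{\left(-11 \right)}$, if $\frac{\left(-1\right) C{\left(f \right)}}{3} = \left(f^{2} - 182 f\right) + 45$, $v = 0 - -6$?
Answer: $4515$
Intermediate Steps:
$v = 6$ ($v = 0 + 6 = 6$)
$F{\left(m,u \right)} = 36$ ($F{\left(m,u \right)} = 6^{2} = 36$)
$C{\left(f \right)} = -135 - 3 f^{2} + 546 f$ ($C{\left(f \right)} = - 3 \left(\left(f^{2} - 182 f\right) + 45\right) = - 3 \left(45 + f^{2} - 182 f\right) = -135 - 3 f^{2} + 546 f$)
$\left(10983 + F{\left(-123,126 \right)}\right) + C{\left(-11 \right)} = \left(10983 + 36\right) - \left(6141 + 363\right) = 11019 - 6504 = 4515$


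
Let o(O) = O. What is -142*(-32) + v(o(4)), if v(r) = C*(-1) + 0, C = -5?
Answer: 4549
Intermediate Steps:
v(r) = 5 (v(r) = -5*(-1) + 0 = 5 + 0 = 5)
-142*(-32) + v(o(4)) = -142*(-32) + 5 = 4544 + 5 = 4549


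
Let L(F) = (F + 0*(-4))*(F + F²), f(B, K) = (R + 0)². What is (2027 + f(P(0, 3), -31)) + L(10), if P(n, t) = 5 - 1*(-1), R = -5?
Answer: 3152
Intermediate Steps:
P(n, t) = 6 (P(n, t) = 5 + 1 = 6)
f(B, K) = 25 (f(B, K) = (-5 + 0)² = (-5)² = 25)
L(F) = F*(F + F²) (L(F) = (F + 0)*(F + F²) = F*(F + F²))
(2027 + f(P(0, 3), -31)) + L(10) = (2027 + 25) + 10²*(1 + 10) = 2052 + 100*11 = 2052 + 1100 = 3152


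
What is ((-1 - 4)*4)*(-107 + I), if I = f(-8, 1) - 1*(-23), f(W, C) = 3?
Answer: 1620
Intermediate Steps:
I = 26 (I = 3 - 1*(-23) = 3 + 23 = 26)
((-1 - 4)*4)*(-107 + I) = ((-1 - 4)*4)*(-107 + 26) = -5*4*(-81) = -20*(-81) = 1620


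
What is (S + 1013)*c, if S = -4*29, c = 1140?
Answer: 1022580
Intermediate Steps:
S = -116
(S + 1013)*c = (-116 + 1013)*1140 = 897*1140 = 1022580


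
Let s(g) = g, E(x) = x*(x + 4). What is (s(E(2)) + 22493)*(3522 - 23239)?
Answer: -443731085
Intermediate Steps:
E(x) = x*(4 + x)
(s(E(2)) + 22493)*(3522 - 23239) = (2*(4 + 2) + 22493)*(3522 - 23239) = (2*6 + 22493)*(-19717) = (12 + 22493)*(-19717) = 22505*(-19717) = -443731085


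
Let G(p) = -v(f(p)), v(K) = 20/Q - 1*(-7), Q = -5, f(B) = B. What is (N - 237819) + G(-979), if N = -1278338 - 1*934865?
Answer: -2451025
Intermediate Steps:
N = -2213203 (N = -1278338 - 934865 = -2213203)
v(K) = 3 (v(K) = 20/(-5) - 1*(-7) = 20*(-⅕) + 7 = -4 + 7 = 3)
G(p) = -3 (G(p) = -1*3 = -3)
(N - 237819) + G(-979) = (-2213203 - 237819) - 3 = -2451022 - 3 = -2451025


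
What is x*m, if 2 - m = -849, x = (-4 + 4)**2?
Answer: 0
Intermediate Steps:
x = 0 (x = 0**2 = 0)
m = 851 (m = 2 - 1*(-849) = 2 + 849 = 851)
x*m = 0*851 = 0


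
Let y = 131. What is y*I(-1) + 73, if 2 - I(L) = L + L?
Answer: 597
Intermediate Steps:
I(L) = 2 - 2*L (I(L) = 2 - (L + L) = 2 - 2*L)
y*I(-1) + 73 = 131*(2 - 2*(-1)) + 73 = 131*(2 + 2) + 73 = 131*4 + 73 = 524 + 73 = 597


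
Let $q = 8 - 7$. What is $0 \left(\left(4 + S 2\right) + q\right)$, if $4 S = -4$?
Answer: $0$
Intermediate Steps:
$S = -1$ ($S = \frac{1}{4} \left(-4\right) = -1$)
$q = 1$
$0 \left(\left(4 + S 2\right) + q\right) = 0 \left(\left(4 - 2\right) + 1\right) = 0 \left(2 + 1\right) = 0 \cdot 3 = 0$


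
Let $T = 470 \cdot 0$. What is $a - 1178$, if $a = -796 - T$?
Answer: $-1974$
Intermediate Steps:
$T = 0$
$a = -796$ ($a = -796 - 0 = -796 + 0 = -796$)
$a - 1178 = -796 - 1178 = -1974$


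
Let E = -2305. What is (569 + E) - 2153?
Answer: -3889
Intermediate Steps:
(569 + E) - 2153 = (569 - 2305) - 2153 = -1736 - 2153 = -3889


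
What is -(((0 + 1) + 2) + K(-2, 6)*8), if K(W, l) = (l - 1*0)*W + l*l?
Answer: -195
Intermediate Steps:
K(W, l) = l² + W*l (K(W, l) = (l + 0)*W + l² = l*W + l² = W*l + l² = l² + W*l)
-(((0 + 1) + 2) + K(-2, 6)*8) = -(((0 + 1) + 2) + (6*(-2 + 6))*8) = -((1 + 2) + (6*4)*8) = -(3 + 24*8) = -(3 + 192) = -1*195 = -195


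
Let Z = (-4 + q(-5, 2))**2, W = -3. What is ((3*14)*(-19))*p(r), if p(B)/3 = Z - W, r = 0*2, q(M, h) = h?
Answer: -16758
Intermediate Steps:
r = 0
Z = 4 (Z = (-4 + 2)**2 = (-2)**2 = 4)
p(B) = 21 (p(B) = 3*(4 - 1*(-3)) = 3*(4 + 3) = 3*7 = 21)
((3*14)*(-19))*p(r) = ((3*14)*(-19))*21 = (42*(-19))*21 = -798*21 = -16758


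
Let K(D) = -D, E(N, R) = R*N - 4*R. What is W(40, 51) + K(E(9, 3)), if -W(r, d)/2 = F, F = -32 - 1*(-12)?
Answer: 25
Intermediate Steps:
E(N, R) = -4*R + N*R (E(N, R) = N*R - 4*R = -4*R + N*R)
F = -20 (F = -32 + 12 = -20)
W(r, d) = 40 (W(r, d) = -2*(-20) = 40)
W(40, 51) + K(E(9, 3)) = 40 - 3*(-4 + 9) = 40 - 3*5 = 40 - 1*15 = 40 - 15 = 25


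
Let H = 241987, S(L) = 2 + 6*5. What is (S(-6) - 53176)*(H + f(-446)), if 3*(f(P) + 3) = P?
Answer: -38556290864/3 ≈ -1.2852e+10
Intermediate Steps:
S(L) = 32 (S(L) = 2 + 30 = 32)
f(P) = -3 + P/3
(S(-6) - 53176)*(H + f(-446)) = (32 - 53176)*(241987 + (-3 + (1/3)*(-446))) = -53144*(241987 + (-3 - 446/3)) = -53144*(241987 - 455/3) = -53144*725506/3 = -38556290864/3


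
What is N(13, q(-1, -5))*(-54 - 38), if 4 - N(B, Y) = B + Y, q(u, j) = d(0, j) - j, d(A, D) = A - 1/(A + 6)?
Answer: 3818/3 ≈ 1272.7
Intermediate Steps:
d(A, D) = A - 1/(6 + A)
q(u, j) = -⅙ - j (q(u, j) = (-1 + 0² + 6*0)/(6 + 0) - j = (-1 + 0 + 0)/6 - j = (⅙)*(-1) - j = -⅙ - j)
N(B, Y) = 4 - B - Y (N(B, Y) = 4 - (B + Y) = 4 + (-B - Y) = 4 - B - Y)
N(13, q(-1, -5))*(-54 - 38) = (4 - 1*13 - (-⅙ - 1*(-5)))*(-54 - 38) = (4 - 13 - (-⅙ + 5))*(-92) = (4 - 13 - 1*29/6)*(-92) = (4 - 13 - 29/6)*(-92) = -83/6*(-92) = 3818/3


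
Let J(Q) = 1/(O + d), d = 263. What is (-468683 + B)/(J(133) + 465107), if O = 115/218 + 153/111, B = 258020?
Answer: -50014462517/110423172587 ≈ -0.45293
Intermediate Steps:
O = 15373/8066 (O = 115*(1/218) + 153*(1/111) = 115/218 + 51/37 = 15373/8066 ≈ 1.9059)
J(Q) = 8066/2136731 (J(Q) = 1/(15373/8066 + 263) = 1/(2136731/8066) = 8066/2136731)
(-468683 + B)/(J(133) + 465107) = (-468683 + 258020)/(8066/2136731 + 465107) = -210663/993808553283/2136731 = -210663*2136731/993808553283 = -50014462517/110423172587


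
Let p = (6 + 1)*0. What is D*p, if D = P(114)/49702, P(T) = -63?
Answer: 0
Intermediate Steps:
p = 0 (p = 7*0 = 0)
D = -63/49702 ≈ -0.0012676
D*p = -63/49702*0 = 0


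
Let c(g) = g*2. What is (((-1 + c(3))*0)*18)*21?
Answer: 0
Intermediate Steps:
c(g) = 2*g
(((-1 + c(3))*0)*18)*21 = (((-1 + 2*3)*0)*18)*21 = (((-1 + 6)*0)*18)*21 = ((5*0)*18)*21 = (0*18)*21 = 0*21 = 0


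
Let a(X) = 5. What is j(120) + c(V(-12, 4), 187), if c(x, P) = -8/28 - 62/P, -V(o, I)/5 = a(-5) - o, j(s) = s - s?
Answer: -808/1309 ≈ -0.61726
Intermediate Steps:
j(s) = 0
V(o, I) = -25 + 5*o (V(o, I) = -5*(5 - o) = -25 + 5*o)
c(x, P) = -2/7 - 62/P (c(x, P) = -8*1/28 - 62/P = -2/7 - 62/P)
j(120) + c(V(-12, 4), 187) = 0 + (-2/7 - 62/187) = 0 - 808/1309 = -808/1309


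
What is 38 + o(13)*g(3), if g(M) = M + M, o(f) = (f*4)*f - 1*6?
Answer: 4058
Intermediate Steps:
o(f) = -6 + 4*f**2 (o(f) = (4*f)*f - 6 = 4*f**2 - 6 = -6 + 4*f**2)
g(M) = 2*M
38 + o(13)*g(3) = 38 + (-6 + 4*13**2)*(2*3) = 38 + (-6 + 4*169)*6 = 38 + (-6 + 676)*6 = 38 + 670*6 = 38 + 4020 = 4058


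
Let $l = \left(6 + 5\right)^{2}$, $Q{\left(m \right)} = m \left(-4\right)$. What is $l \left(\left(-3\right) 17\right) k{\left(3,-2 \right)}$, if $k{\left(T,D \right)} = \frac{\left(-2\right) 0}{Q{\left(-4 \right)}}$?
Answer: $0$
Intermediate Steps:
$Q{\left(m \right)} = - 4 m$
$l = 121$ ($l = 11^{2} = 121$)
$k{\left(T,D \right)} = 0$ ($k{\left(T,D \right)} = \frac{\left(-2\right) 0}{\left(-4\right) \left(-4\right)} = \frac{0}{16} = 0 \cdot \frac{1}{16} = 0$)
$l \left(\left(-3\right) 17\right) k{\left(3,-2 \right)} = 121 \left(\left(-3\right) 17\right) 0 = 121 \left(-51\right) 0 = \left(-6171\right) 0 = 0$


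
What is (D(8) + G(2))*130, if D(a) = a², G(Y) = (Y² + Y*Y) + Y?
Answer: 9620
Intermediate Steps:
G(Y) = Y + 2*Y² (G(Y) = (Y² + Y²) + Y = 2*Y² + Y = Y + 2*Y²)
(D(8) + G(2))*130 = (8² + 2*(1 + 2*2))*130 = (64 + 2*(1 + 4))*130 = (64 + 2*5)*130 = (64 + 10)*130 = 74*130 = 9620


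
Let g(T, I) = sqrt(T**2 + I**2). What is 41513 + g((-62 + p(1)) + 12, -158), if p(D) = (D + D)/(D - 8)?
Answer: 41513 + 2*sqrt(336785)/7 ≈ 41679.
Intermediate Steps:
p(D) = 2*D/(-8 + D) (p(D) = (2*D)/(-8 + D) = 2*D/(-8 + D))
g(T, I) = sqrt(I**2 + T**2)
41513 + g((-62 + p(1)) + 12, -158) = 41513 + sqrt((-158)**2 + ((-62 + 2*1/(-8 + 1)) + 12)**2) = 41513 + sqrt(24964 + ((-62 + 2*1/(-7)) + 12)**2) = 41513 + sqrt(24964 + ((-62 + 2*1*(-1/7)) + 12)**2) = 41513 + sqrt(24964 + ((-62 - 2/7) + 12)**2) = 41513 + sqrt(24964 + (-436/7 + 12)**2) = 41513 + sqrt(24964 + (-352/7)**2) = 41513 + sqrt(24964 + 123904/49) = 41513 + sqrt(1347140/49) = 41513 + 2*sqrt(336785)/7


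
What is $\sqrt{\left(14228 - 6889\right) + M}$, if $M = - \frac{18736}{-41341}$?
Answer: $\frac{\sqrt{12543700069235}}{41341} \approx 85.671$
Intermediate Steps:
$M = \frac{18736}{41341}$ ($M = \left(-18736\right) \left(- \frac{1}{41341}\right) = \frac{18736}{41341} \approx 0.45321$)
$\sqrt{\left(14228 - 6889\right) + M} = \sqrt{\left(14228 - 6889\right) + \frac{18736}{41341}} = \sqrt{7339 + \frac{18736}{41341}} = \sqrt{\frac{303420335}{41341}} = \frac{\sqrt{12543700069235}}{41341}$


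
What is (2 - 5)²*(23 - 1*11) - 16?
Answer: 92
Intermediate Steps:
(2 - 5)²*(23 - 1*11) - 16 = (-3)²*(23 - 11) - 16 = 9*12 - 16 = 108 - 16 = 92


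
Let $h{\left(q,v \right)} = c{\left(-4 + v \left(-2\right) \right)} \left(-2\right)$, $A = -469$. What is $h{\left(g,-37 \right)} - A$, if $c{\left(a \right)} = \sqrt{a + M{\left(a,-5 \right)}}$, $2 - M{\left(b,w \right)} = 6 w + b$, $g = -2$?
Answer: $469 - 8 \sqrt{2} \approx 457.69$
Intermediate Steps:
$M{\left(b,w \right)} = 2 - b - 6 w$ ($M{\left(b,w \right)} = 2 - \left(6 w + b\right) = 2 - \left(b + 6 w\right) = 2 - b - 6 w$)
$c{\left(a \right)} = 4 \sqrt{2}$ ($c{\left(a \right)} = \sqrt{a - \left(-32 + a\right)} = \sqrt{32} = 4 \sqrt{2}$)
$h{\left(q,v \right)} = - 8 \sqrt{2}$ ($h{\left(q,v \right)} = 4 \sqrt{2} \left(-2\right) = - 8 \sqrt{2}$)
$h{\left(g,-37 \right)} - A = - 8 \sqrt{2} - -469 = - 8 \sqrt{2} + 469 = 469 - 8 \sqrt{2}$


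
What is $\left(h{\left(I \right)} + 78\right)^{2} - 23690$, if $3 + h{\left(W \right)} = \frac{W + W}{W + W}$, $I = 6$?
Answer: $-17914$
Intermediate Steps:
$h{\left(W \right)} = -2$ ($h{\left(W \right)} = -3 + \frac{W + W}{W + W} = -3 + \frac{2 W}{2 W} = -3 + 2 W \frac{1}{2 W} = -3 + 1 = -2$)
$\left(h{\left(I \right)} + 78\right)^{2} - 23690 = \left(-2 + 78\right)^{2} - 23690 = 76^{2} - 23690 = 5776 - 23690 = -17914$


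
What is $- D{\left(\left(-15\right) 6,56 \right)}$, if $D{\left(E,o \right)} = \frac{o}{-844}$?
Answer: $\frac{14}{211} \approx 0.066351$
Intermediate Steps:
$D{\left(E,o \right)} = - \frac{o}{844}$ ($D{\left(E,o \right)} = o \left(- \frac{1}{844}\right) = - \frac{o}{844}$)
$- D{\left(\left(-15\right) 6,56 \right)} = - \frac{\left(-1\right) 56}{844} = \left(-1\right) \left(- \frac{14}{211}\right) = \frac{14}{211}$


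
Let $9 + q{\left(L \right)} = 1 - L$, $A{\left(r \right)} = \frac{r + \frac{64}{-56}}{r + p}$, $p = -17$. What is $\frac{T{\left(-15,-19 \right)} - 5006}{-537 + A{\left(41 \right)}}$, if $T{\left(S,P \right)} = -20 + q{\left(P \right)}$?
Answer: $\frac{280840}{29979} \approx 9.3679$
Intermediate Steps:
$A{\left(r \right)} = \frac{- \frac{8}{7} + r}{-17 + r}$ ($A{\left(r \right)} = \frac{r + \frac{64}{-56}}{r - 17} = \frac{r + 64 \left(- \frac{1}{56}\right)}{-17 + r} = \frac{r - \frac{8}{7}}{-17 + r} = \frac{- \frac{8}{7} + r}{-17 + r}$)
$q{\left(L \right)} = -8 - L$ ($q{\left(L \right)} = -9 - \left(-1 + L\right) = -8 - L$)
$T{\left(S,P \right)} = -28 - P$ ($T{\left(S,P \right)} = -20 - \left(8 + P\right) = -28 - P$)
$\frac{T{\left(-15,-19 \right)} - 5006}{-537 + A{\left(41 \right)}} = \frac{\left(-28 - -19\right) - 5006}{-537 + \frac{- \frac{8}{7} + 41}{-17 + 41}} = \frac{\left(-28 + 19\right) - 5006}{-537 + \frac{1}{24} \cdot \frac{279}{7}} = \frac{-9 - 5006}{-537 + \frac{1}{24} \cdot \frac{279}{7}} = - \frac{5015}{-537 + \frac{93}{56}} = - \frac{5015}{- \frac{29979}{56}} = \left(-5015\right) \left(- \frac{56}{29979}\right) = \frac{280840}{29979}$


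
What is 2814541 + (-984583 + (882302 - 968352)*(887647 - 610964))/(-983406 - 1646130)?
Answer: 2474915479903/876512 ≈ 2.8236e+6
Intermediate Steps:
2814541 + (-984583 + (882302 - 968352)*(887647 - 610964))/(-983406 - 1646130) = 2814541 + (-984583 - 86050*276683)/(-2629536) = 2814541 + (-984583 - 23808572150)*(-1/2629536) = 2814541 - 23809556733*(-1/2629536) = 2814541 + 7936518911/876512 = 2474915479903/876512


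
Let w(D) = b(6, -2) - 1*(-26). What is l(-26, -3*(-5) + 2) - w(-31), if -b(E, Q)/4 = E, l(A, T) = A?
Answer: -28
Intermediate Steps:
b(E, Q) = -4*E
w(D) = 2 (w(D) = -4*6 - 1*(-26) = -24 + 26 = 2)
l(-26, -3*(-5) + 2) - w(-31) = -26 - 1*2 = -26 - 2 = -28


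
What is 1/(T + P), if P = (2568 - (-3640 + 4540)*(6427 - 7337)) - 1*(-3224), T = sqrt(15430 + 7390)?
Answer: 206198/170070455111 - sqrt(5705)/340140910222 ≈ 1.2122e-6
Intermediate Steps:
T = 2*sqrt(5705) (T = sqrt(22820) = 2*sqrt(5705) ≈ 151.06)
P = 824792 (P = (2568 - 900*(-910)) + 3224 = (2568 - 1*(-819000)) + 3224 = (2568 + 819000) + 3224 = 821568 + 3224 = 824792)
1/(T + P) = 1/(2*sqrt(5705) + 824792) = 1/(824792 + 2*sqrt(5705))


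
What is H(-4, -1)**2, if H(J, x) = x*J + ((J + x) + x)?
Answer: 4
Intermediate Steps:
H(J, x) = J + 2*x + J*x (H(J, x) = J*x + (J + 2*x) = J + 2*x + J*x)
H(-4, -1)**2 = (-4 + 2*(-1) - 4*(-1))**2 = (-4 - 2 + 4)**2 = (-2)**2 = 4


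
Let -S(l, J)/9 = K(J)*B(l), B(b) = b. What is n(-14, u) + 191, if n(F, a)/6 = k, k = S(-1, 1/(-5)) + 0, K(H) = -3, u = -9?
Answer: 29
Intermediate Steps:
S(l, J) = 27*l (S(l, J) = -(-27)*l = 27*l)
k = -27 (k = 27*(-1) + 0 = -27 + 0 = -27)
n(F, a) = -162 (n(F, a) = 6*(-27) = -162)
n(-14, u) + 191 = -162 + 191 = 29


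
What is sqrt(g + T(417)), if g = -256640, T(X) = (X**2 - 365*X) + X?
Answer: I*sqrt(234539) ≈ 484.29*I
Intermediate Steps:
T(X) = X**2 - 364*X
sqrt(g + T(417)) = sqrt(-256640 + 417*(-364 + 417)) = sqrt(-256640 + 417*53) = sqrt(-256640 + 22101) = sqrt(-234539) = I*sqrt(234539)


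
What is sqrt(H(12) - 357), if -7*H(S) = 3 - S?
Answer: I*sqrt(17430)/7 ≈ 18.86*I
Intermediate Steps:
H(S) = -3/7 + S/7 (H(S) = -(3 - S)/7 = -3/7 + S/7)
sqrt(H(12) - 357) = sqrt((-3/7 + (1/7)*12) - 357) = sqrt((-3/7 + 12/7) - 357) = sqrt(9/7 - 357) = sqrt(-2490/7) = I*sqrt(17430)/7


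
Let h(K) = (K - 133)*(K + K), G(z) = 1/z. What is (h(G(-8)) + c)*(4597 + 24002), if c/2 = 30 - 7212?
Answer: -13115015217/32 ≈ -4.0984e+8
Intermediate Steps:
c = -14364 (c = 2*(30 - 7212) = 2*(-7182) = -14364)
h(K) = 2*K*(-133 + K) (h(K) = (-133 + K)*(2*K) = 2*K*(-133 + K))
(h(G(-8)) + c)*(4597 + 24002) = (2*(-133 + 1/(-8))/(-8) - 14364)*(4597 + 24002) = (2*(-⅛)*(-133 - ⅛) - 14364)*28599 = (2*(-⅛)*(-1065/8) - 14364)*28599 = (1065/32 - 14364)*28599 = -458583/32*28599 = -13115015217/32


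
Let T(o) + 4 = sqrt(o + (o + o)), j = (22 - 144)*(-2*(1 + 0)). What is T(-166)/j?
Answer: -1/61 + I*sqrt(498)/244 ≈ -0.016393 + 0.091459*I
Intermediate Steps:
j = 244 (j = -(-244) = -122*(-2) = 244)
T(o) = -4 + sqrt(3)*sqrt(o) (T(o) = -4 + sqrt(o + (o + o)) = -4 + sqrt(o + 2*o) = -4 + sqrt(3*o) = -4 + sqrt(3)*sqrt(o))
T(-166)/j = (-4 + sqrt(3)*sqrt(-166))/244 = (-4 + sqrt(3)*(I*sqrt(166)))*(1/244) = (-4 + I*sqrt(498))*(1/244) = -1/61 + I*sqrt(498)/244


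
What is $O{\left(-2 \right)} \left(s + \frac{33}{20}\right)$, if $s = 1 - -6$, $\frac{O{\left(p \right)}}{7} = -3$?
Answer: $- \frac{3633}{20} \approx -181.65$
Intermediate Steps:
$O{\left(p \right)} = -21$ ($O{\left(p \right)} = 7 \left(-3\right) = -21$)
$s = 7$ ($s = 1 + 6 = 7$)
$O{\left(-2 \right)} \left(s + \frac{33}{20}\right) = - 21 \left(7 + \frac{33}{20}\right) = \left(-21\right) \frac{173}{20} = - \frac{3633}{20}$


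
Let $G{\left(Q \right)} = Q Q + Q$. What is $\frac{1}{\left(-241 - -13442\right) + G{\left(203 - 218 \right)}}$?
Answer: $\frac{1}{13411} \approx 7.4566 \cdot 10^{-5}$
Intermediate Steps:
$G{\left(Q \right)} = Q + Q^{2}$ ($G{\left(Q \right)} = Q^{2} + Q = Q + Q^{2}$)
$\frac{1}{\left(-241 - -13442\right) + G{\left(203 - 218 \right)}} = \frac{1}{\left(-241 - -13442\right) + \left(203 - 218\right) \left(1 + \left(203 - 218\right)\right)} = \frac{1}{\left(-241 + 13442\right) + \left(203 - 218\right) \left(1 + \left(203 - 218\right)\right)} = \frac{1}{13201 - 15 \left(1 - 15\right)} = \frac{1}{13201 - -210} = \frac{1}{13201 + 210} = \frac{1}{13411}$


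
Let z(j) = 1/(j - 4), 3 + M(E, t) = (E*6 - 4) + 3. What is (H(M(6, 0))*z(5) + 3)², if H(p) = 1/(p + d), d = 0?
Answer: 9409/1024 ≈ 9.1885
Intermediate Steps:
M(E, t) = -4 + 6*E (M(E, t) = -3 + ((E*6 - 4) + 3) = -3 + ((6*E - 4) + 3) = -3 + ((-4 + 6*E) + 3) = -3 + (-1 + 6*E) = -4 + 6*E)
z(j) = 1/(-4 + j)
H(p) = 1/p (H(p) = 1/(p + 0) = 1/p)
(H(M(6, 0))*z(5) + 3)² = (1/((-4 + 6*6)*(-4 + 5)) + 3)² = (1/((-4 + 36)*1) + 3)² = (1/32 + 3)² = (97/32)² = 9409/1024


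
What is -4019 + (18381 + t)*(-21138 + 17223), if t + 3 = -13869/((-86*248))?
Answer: -1534686841727/21328 ≈ -7.1956e+7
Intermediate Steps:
t = -50115/21328 (t = -3 - 13869/((-86*248)) = -3 - 13869/(-21328) = -3 - 13869*(-1/21328) = -3 + 13869/21328 = -50115/21328 ≈ -2.3497)
-4019 + (18381 + t)*(-21138 + 17223) = -4019 + (18381 - 50115/21328)*(-21138 + 17223) = -4019 + (391979853/21328)*(-3915) = -4019 - 1534601124495/21328 = -1534686841727/21328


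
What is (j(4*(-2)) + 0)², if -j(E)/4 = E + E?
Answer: 4096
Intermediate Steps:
j(E) = -8*E (j(E) = -4*(E + E) = -8*E)
(j(4*(-2)) + 0)² = (-32*(-2) + 0)² = (-8*(-8) + 0)² = (64 + 0)² = 64² = 4096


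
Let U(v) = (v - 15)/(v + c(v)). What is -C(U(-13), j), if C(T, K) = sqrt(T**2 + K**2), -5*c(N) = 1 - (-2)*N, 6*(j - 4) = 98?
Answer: -5*sqrt(613)/6 ≈ -20.632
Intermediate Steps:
j = 61/3 (j = 4 + (1/6)*98 = 4 + 49/3 = 61/3 ≈ 20.333)
c(N) = -1/5 - 2*N/5 (c(N) = -(1 - (-2)*N)/5 = -(1 + 2*N)/5 = -1/5 - 2*N/5)
U(v) = (-15 + v)/(-1/5 + 3*v/5) (U(v) = (v - 15)/(v + (-1/5 - 2*v/5)) = (-15 + v)/(-1/5 + 3*v/5))
C(T, K) = sqrt(K**2 + T**2)
-C(U(-13), j) = -sqrt((61/3)**2 + (5*(-15 - 13)/(-1 + 3*(-13)))**2) = -sqrt(3721/9 + (5*(-28)/(-1 - 39))**2) = -sqrt(3721/9 + (5*(-28)/(-40))**2) = -sqrt(3721/9 + (5*(-1/40)*(-28))**2) = -sqrt(3721/9 + (7/2)**2) = -sqrt(3721/9 + 49/4) = -sqrt(15325/36) = -5*sqrt(613)/6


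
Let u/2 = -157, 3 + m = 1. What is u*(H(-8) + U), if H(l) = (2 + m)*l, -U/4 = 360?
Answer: 452160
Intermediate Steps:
U = -1440 (U = -4*360 = -1440)
m = -2 (m = -3 + 1 = -2)
u = -314 (u = 2*(-157) = -314)
H(l) = 0 (H(l) = (2 - 2)*l = 0*l = 0)
u*(H(-8) + U) = -314*(0 - 1440) = -314*(-1440) = 452160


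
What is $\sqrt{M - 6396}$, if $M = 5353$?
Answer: $i \sqrt{1043} \approx 32.296 i$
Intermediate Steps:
$\sqrt{M - 6396} = \sqrt{5353 - 6396} = \sqrt{-1043} = i \sqrt{1043}$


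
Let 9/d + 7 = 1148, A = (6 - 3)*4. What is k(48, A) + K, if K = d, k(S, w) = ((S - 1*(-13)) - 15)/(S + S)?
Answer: 26675/54768 ≈ 0.48705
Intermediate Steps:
A = 12 (A = 3*4 = 12)
d = 9/1141 (d = 9/(-7 + 1148) = 9/1141 ≈ 0.0078878)
k(S, w) = (-2 + S)/(2*S) (k(S, w) = ((S + 13) - 15)/((2*S)) = ((13 + S) - 15)*(1/(2*S)) = (-2 + S)*(1/(2*S)) = (-2 + S)/(2*S))
K = 9/1141 ≈ 0.0078878
k(48, A) + K = (½)*(-2 + 48)/48 + 9/1141 = (½)*(1/48)*46 + 9/1141 = 23/48 + 9/1141 = 26675/54768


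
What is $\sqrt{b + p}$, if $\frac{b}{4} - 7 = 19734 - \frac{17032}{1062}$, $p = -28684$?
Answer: $\frac{2 \sqrt{393303086}}{177} \approx 224.09$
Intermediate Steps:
$b = \frac{41895820}{531}$ ($b = 28 + 4 \left(19734 - \frac{17032}{1062}\right) = 28 + 4 \left(19734 - 17032 \cdot \frac{1}{1062}\right) = 28 + 4 \left(19734 - \frac{8516}{531}\right) = 28 + 4 \cdot \frac{10470238}{531} = 28 + \frac{41880952}{531} = \frac{41895820}{531} \approx 78900.0$)
$\sqrt{b + p} = \sqrt{\frac{41895820}{531} - 28684} = \sqrt{\frac{26664616}{531}} = \frac{2 \sqrt{393303086}}{177}$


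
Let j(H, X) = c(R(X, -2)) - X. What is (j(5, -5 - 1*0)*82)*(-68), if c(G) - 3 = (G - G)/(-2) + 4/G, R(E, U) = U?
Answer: -33456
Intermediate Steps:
c(G) = 3 + 4/G (c(G) = 3 + ((G - G)/(-2) + 4/G) = 3 + (0*(-1/2) + 4/G) = 3 + (0 + 4/G) = 3 + 4/G)
j(H, X) = 1 - X (j(H, X) = (3 + 4/(-2)) - X = (3 + 4*(-1/2)) - X = (3 - 2) - X = 1 - X)
(j(5, -5 - 1*0)*82)*(-68) = ((1 - (-5 - 1*0))*82)*(-68) = ((1 - (-5 + 0))*82)*(-68) = ((1 - 1*(-5))*82)*(-68) = ((1 + 5)*82)*(-68) = (6*82)*(-68) = 492*(-68) = -33456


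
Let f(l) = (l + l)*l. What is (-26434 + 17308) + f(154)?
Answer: 38306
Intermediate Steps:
f(l) = 2*l² (f(l) = (2*l)*l = 2*l²)
(-26434 + 17308) + f(154) = (-26434 + 17308) + 2*154² = -9126 + 2*23716 = -9126 + 47432 = 38306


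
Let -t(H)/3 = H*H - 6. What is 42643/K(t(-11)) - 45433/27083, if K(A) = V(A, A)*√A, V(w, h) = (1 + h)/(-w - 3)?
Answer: -45433/27083 + 2430651*I*√345/19780 ≈ -1.6775 + 2282.5*I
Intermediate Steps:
t(H) = 18 - 3*H² (t(H) = -3*(H*H - 6) = -3*(H² - 6) = -3*(-6 + H²) = 18 - 3*H²)
V(w, h) = (1 + h)/(-3 - w)
K(A) = √A*(-1 - A)/(3 + A) (K(A) = ((-1 - A)/(3 + A))*√A = √A*(-1 - A)/(3 + A))
42643/K(t(-11)) - 45433/27083 = 42643/((√(18 - 3*(-11)²)*(-1 - (18 - 3*(-11)²))/(3 + (18 - 3*(-11)²)))) - 45433/27083 = 42643/((√(18 - 3*121)*(-1 - (18 - 3*121))/(3 + (18 - 3*121)))) - 45433*1/27083 = 42643/((√(18 - 363)*(-1 - (18 - 363))/(3 + (18 - 363)))) - 45433/27083 = 42643/((√(-345)*(-1 - 1*(-345))/(3 - 345))) - 45433/27083 = 42643/(((I*√345)*(-1 + 345)/(-342))) - 45433/27083 = 42643/(((I*√345)*(-1/342)*344)) - 45433/27083 = 42643/((-172*I*√345/171)) - 45433/27083 = 42643*(57*I*√345/19780) - 45433/27083 = 2430651*I*√345/19780 - 45433/27083 = -45433/27083 + 2430651*I*√345/19780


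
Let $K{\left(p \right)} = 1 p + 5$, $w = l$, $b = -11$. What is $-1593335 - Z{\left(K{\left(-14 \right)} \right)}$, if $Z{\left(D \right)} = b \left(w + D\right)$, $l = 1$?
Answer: $-1593423$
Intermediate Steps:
$w = 1$
$K{\left(p \right)} = 5 + p$ ($K{\left(p \right)} = p + 5 = 5 + p$)
$Z{\left(D \right)} = -11 - 11 D$ ($Z{\left(D \right)} = - 11 \left(1 + D\right) = -11 - 11 D$)
$-1593335 - Z{\left(K{\left(-14 \right)} \right)} = -1593335 - \left(-11 - 11 \left(5 - 14\right)\right) = -1593335 - \left(-11 - -99\right) = -1593335 - \left(-11 + 99\right) = -1593335 - 88 = -1593423$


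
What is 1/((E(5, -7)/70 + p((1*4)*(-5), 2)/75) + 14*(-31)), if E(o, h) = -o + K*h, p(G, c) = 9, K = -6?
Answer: -350/151673 ≈ -0.0023076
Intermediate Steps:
E(o, h) = -o - 6*h
1/((E(5, -7)/70 + p((1*4)*(-5), 2)/75) + 14*(-31)) = 1/(((-1*5 - 6*(-7))/70 + 9/75) + 14*(-31)) = 1/(((-5 + 42)*(1/70) + 9*(1/75)) - 434) = 1/((37*(1/70) + 3/25) - 434) = 1/((37/70 + 3/25) - 434) = 1/(227/350 - 434) = 1/(-151673/350) = -350/151673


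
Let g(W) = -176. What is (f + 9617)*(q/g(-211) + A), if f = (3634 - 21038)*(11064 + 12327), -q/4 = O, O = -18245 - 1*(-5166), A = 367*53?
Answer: -31188997090405/4 ≈ -7.7972e+12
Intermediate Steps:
A = 19451
O = -13079 (O = -18245 + 5166 = -13079)
q = 52316 (q = -4*(-13079) = 52316)
f = -407096964 (f = -17404*23391 = -407096964)
(f + 9617)*(q/g(-211) + A) = (-407096964 + 9617)*(52316/(-176) + 19451) = -407087347*(52316*(-1/176) + 19451) = -407087347*(-1189/4 + 19451) = -407087347*76615/4 = -31188997090405/4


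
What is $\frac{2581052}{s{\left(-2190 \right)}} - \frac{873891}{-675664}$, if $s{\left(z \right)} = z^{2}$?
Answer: $\frac{1483798135907}{810138027600} \approx 1.8315$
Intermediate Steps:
$\frac{2581052}{s{\left(-2190 \right)}} - \frac{873891}{-675664} = \frac{2581052}{\left(-2190\right)^{2}} - \frac{873891}{-675664} = \frac{2581052}{4796100} - - \frac{873891}{675664} = 2581052 \cdot \frac{1}{4796100} + \frac{873891}{675664} = \frac{645263}{1199025} + \frac{873891}{675664} = \frac{1483798135907}{810138027600}$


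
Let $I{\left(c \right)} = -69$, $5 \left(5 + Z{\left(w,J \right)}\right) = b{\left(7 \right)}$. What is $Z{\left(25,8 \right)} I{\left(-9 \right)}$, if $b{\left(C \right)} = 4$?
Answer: $\frac{1449}{5} \approx 289.8$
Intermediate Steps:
$Z{\left(w,J \right)} = - \frac{21}{5}$ ($Z{\left(w,J \right)} = -5 + \frac{1}{5} \cdot 4 = -5 + \frac{4}{5} = - \frac{21}{5}$)
$Z{\left(25,8 \right)} I{\left(-9 \right)} = \left(- \frac{21}{5}\right) \left(-69\right) = \frac{1449}{5}$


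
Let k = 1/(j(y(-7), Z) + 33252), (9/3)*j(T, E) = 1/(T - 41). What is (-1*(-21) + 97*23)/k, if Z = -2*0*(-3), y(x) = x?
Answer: 2695805581/36 ≈ 7.4883e+7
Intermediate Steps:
Z = 0 (Z = 0*(-3) = 0)
j(T, E) = 1/(3*(-41 + T)) (j(T, E) = 1/(3*(T - 41)) = 1/(3*(-41 + T)))
k = 144/4788287 (k = 1/(1/(3*(-41 - 7)) + 33252) = 1/((1/3)/(-48) + 33252) = 1/((1/3)*(-1/48) + 33252) = 1/(-1/144 + 33252) = 1/(4788287/144) = 144/4788287 ≈ 3.0073e-5)
(-1*(-21) + 97*23)/k = (-1*(-21) + 97*23)/(144/4788287) = (21 + 2231)*(4788287/144) = 2252*(4788287/144) = 2695805581/36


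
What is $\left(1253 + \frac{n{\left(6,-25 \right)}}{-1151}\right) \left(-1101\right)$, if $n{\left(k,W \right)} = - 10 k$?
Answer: $- \frac{1587931563}{1151} \approx -1.3796 \cdot 10^{6}$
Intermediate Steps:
$\left(1253 + \frac{n{\left(6,-25 \right)}}{-1151}\right) \left(-1101\right) = \left(1253 + \frac{\left(-10\right) 6}{-1151}\right) \left(-1101\right) = \left(1253 - - \frac{60}{1151}\right) \left(-1101\right) = \left(1253 + \frac{60}{1151}\right) \left(-1101\right) = \frac{1442263}{1151} \left(-1101\right) = - \frac{1587931563}{1151}$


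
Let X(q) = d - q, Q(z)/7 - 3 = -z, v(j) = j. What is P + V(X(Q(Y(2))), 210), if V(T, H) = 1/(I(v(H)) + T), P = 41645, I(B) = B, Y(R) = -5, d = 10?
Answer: 6829781/164 ≈ 41645.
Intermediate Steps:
Q(z) = 21 - 7*z (Q(z) = 21 + 7*(-z) = 21 - 7*z)
X(q) = 10 - q
V(T, H) = 1/(H + T)
P + V(X(Q(Y(2))), 210) = 41645 + 1/(210 + (10 - (21 - 7*(-5)))) = 41645 + 1/(210 + (10 - (21 + 35))) = 41645 + 1/(210 + (10 - 1*56)) = 41645 + 1/(210 + (10 - 56)) = 41645 + 1/(210 - 46) = 41645 + 1/164 = 6829781/164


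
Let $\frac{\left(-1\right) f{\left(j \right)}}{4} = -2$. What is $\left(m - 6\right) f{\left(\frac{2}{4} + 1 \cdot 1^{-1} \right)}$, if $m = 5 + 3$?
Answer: $16$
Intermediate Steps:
$f{\left(j \right)} = 8$ ($f{\left(j \right)} = \left(-4\right) \left(-2\right) = 8$)
$m = 8$
$\left(m - 6\right) f{\left(\frac{2}{4} + 1 \cdot 1^{-1} \right)} = \left(8 - 6\right) 8 = 2 \cdot 8 = 16$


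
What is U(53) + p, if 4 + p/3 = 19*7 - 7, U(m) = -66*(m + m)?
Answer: -6630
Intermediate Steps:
U(m) = -132*m
p = 366 (p = -12 + 3*(19*7 - 7) = -12 + 3*(133 - 7) = -12 + 3*126 = -12 + 378 = 366)
U(53) + p = -132*53 + 366 = -6996 + 366 = -6630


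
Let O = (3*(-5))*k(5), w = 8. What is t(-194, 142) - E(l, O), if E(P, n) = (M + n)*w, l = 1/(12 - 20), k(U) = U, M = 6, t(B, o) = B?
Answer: 358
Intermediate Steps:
l = -1/8 (l = 1/(-8) = -1/8 ≈ -0.12500)
O = -75 (O = (3*(-5))*5 = -15*5 = -75)
E(P, n) = 48 + 8*n (E(P, n) = (6 + n)*8 = 48 + 8*n)
t(-194, 142) - E(l, O) = -194 - (48 + 8*(-75)) = -194 - (48 - 600) = -194 - 1*(-552) = -194 + 552 = 358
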